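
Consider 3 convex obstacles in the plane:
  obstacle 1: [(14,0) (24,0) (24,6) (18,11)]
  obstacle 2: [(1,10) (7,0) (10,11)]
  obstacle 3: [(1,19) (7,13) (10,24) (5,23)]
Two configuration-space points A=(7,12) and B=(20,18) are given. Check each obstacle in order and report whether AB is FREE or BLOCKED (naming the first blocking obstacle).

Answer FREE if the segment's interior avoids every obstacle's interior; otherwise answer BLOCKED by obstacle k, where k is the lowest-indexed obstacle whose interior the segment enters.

FREE

Obstacle 1 [(14,0) (24,0) (24,6) (18,11)]:
  edge (14,0)–(24,0): clear
  edge (24,0)–(24,6): clear
  edge (24,6)–(18,11): clear
  edge (18,11)–(14,0): clear
  midpoint (27/2,15) outside
  → clear
Obstacle 2 [(1,10) (7,0) (10,11)]:
  edge (1,10)–(7,0): clear
  edge (7,0)–(10,11): clear
  edge (10,11)–(1,10): clear
  midpoint (27/2,15) outside
  → clear
Obstacle 3 [(1,19) (7,13) (10,24) (5,23)]:
  edge (1,19)–(7,13): clear
  edge (7,13)–(10,24): clear
  edge (10,24)–(5,23): clear
  edge (5,23)–(1,19): clear
  midpoint (27/2,15) outside
  → clear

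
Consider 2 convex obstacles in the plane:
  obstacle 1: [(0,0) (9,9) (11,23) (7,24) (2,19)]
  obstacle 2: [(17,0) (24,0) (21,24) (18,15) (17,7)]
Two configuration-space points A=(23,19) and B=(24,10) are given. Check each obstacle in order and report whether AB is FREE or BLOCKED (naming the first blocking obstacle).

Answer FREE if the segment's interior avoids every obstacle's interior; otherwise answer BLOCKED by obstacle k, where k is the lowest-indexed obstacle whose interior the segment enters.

Obstacle 1 [(0,0) (9,9) (11,23) (7,24) (2,19)]:
  edge (0,0)–(9,9): clear
  edge (9,9)–(11,23): clear
  edge (11,23)–(7,24): clear
  edge (7,24)–(2,19): clear
  edge (2,19)–(0,0): clear
  midpoint (47/2,29/2) outside
  → clear
Obstacle 2 [(17,0) (24,0) (21,24) (18,15) (17,7)]:
  edge (17,0)–(24,0): clear
  edge (24,0)–(21,24): clear
  edge (21,24)–(18,15): clear
  edge (18,15)–(17,7): clear
  edge (17,7)–(17,0): clear
  midpoint (47/2,29/2) outside
  → clear

FREE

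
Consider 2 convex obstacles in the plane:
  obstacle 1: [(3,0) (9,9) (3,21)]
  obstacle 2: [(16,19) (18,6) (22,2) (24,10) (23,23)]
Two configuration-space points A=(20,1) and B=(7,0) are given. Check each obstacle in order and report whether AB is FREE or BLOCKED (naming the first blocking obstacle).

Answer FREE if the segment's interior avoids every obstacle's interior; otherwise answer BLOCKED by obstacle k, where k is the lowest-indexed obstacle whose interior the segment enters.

FREE

Obstacle 1 [(3,0) (9,9) (3,21)]:
  edge (3,0)–(9,9): clear
  edge (9,9)–(3,21): clear
  edge (3,21)–(3,0): clear
  midpoint (27/2,1/2) outside
  → clear
Obstacle 2 [(16,19) (18,6) (22,2) (24,10) (23,23)]:
  edge (16,19)–(18,6): clear
  edge (18,6)–(22,2): clear
  edge (22,2)–(24,10): clear
  edge (24,10)–(23,23): clear
  edge (23,23)–(16,19): clear
  midpoint (27/2,1/2) outside
  → clear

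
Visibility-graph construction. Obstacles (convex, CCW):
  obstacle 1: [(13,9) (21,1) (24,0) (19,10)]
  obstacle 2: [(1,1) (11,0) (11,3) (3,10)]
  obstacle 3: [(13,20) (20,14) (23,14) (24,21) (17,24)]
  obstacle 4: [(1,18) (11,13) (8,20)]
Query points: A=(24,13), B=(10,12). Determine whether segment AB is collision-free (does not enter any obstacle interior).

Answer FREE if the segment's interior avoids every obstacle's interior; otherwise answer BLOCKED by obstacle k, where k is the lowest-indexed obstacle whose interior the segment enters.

Obstacle 1 [(13,9) (21,1) (24,0) (19,10)]:
  edge (13,9)–(21,1): clear
  edge (21,1)–(24,0): clear
  edge (24,0)–(19,10): clear
  edge (19,10)–(13,9): clear
  midpoint (17,25/2) outside
  → clear
Obstacle 2 [(1,1) (11,0) (11,3) (3,10)]:
  edge (1,1)–(11,0): clear
  edge (11,0)–(11,3): clear
  edge (11,3)–(3,10): clear
  edge (3,10)–(1,1): clear
  midpoint (17,25/2) outside
  → clear
Obstacle 3 [(13,20) (20,14) (23,14) (24,21) (17,24)]:
  edge (13,20)–(20,14): clear
  edge (20,14)–(23,14): clear
  edge (23,14)–(24,21): clear
  edge (24,21)–(17,24): clear
  edge (17,24)–(13,20): clear
  midpoint (17,25/2) outside
  → clear
Obstacle 4 [(1,18) (11,13) (8,20)]:
  edge (1,18)–(11,13): clear
  edge (11,13)–(8,20): clear
  edge (8,20)–(1,18): clear
  midpoint (17,25/2) outside
  → clear

FREE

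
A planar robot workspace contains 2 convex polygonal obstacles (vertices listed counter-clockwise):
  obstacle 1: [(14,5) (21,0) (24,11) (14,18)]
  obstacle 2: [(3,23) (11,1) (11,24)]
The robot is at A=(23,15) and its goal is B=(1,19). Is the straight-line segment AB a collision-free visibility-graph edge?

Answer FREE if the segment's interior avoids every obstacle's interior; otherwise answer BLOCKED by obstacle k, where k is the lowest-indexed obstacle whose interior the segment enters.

Obstacle 1 [(14,5) (21,0) (24,11) (14,18)]:
  edge (14,5)–(21,0): clear
  edge (21,0)–(24,11): clear
  edge (24,11)–(14,18): crosses AB
  edge (14,18)–(14,5): crosses AB
  → BLOCKED
Obstacle 2 [(3,23) (11,1) (11,24)]:
  edge (3,23)–(11,1): crosses AB
  edge (11,1)–(11,24): crosses AB
  edge (11,24)–(3,23): clear
  → BLOCKED

BLOCKED by obstacle 1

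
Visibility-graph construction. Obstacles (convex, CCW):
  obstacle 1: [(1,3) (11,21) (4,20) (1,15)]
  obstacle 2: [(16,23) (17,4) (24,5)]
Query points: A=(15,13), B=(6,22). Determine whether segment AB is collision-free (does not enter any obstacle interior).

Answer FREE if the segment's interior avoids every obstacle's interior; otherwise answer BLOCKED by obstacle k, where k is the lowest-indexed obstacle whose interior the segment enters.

Obstacle 1 [(1,3) (11,21) (4,20) (1,15)]:
  edge (1,3)–(11,21): crosses AB
  edge (11,21)–(4,20): crosses AB
  edge (4,20)–(1,15): clear
  edge (1,15)–(1,3): clear
  → BLOCKED
Obstacle 2 [(16,23) (17,4) (24,5)]:
  edge (16,23)–(17,4): clear
  edge (17,4)–(24,5): clear
  edge (24,5)–(16,23): clear
  midpoint (21/2,35/2) outside
  → clear

BLOCKED by obstacle 1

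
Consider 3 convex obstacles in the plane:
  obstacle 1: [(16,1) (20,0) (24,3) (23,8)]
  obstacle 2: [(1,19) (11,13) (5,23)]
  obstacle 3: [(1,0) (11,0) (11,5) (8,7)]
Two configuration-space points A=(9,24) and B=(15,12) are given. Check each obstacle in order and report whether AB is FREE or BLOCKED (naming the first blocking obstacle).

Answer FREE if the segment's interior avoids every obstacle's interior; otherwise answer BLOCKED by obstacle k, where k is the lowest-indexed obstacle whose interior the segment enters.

Obstacle 1 [(16,1) (20,0) (24,3) (23,8)]:
  edge (16,1)–(20,0): clear
  edge (20,0)–(24,3): clear
  edge (24,3)–(23,8): clear
  edge (23,8)–(16,1): clear
  midpoint (12,18) outside
  → clear
Obstacle 2 [(1,19) (11,13) (5,23)]:
  edge (1,19)–(11,13): clear
  edge (11,13)–(5,23): clear
  edge (5,23)–(1,19): clear
  midpoint (12,18) outside
  → clear
Obstacle 3 [(1,0) (11,0) (11,5) (8,7)]:
  edge (1,0)–(11,0): clear
  edge (11,0)–(11,5): clear
  edge (11,5)–(8,7): clear
  edge (8,7)–(1,0): clear
  midpoint (12,18) outside
  → clear

FREE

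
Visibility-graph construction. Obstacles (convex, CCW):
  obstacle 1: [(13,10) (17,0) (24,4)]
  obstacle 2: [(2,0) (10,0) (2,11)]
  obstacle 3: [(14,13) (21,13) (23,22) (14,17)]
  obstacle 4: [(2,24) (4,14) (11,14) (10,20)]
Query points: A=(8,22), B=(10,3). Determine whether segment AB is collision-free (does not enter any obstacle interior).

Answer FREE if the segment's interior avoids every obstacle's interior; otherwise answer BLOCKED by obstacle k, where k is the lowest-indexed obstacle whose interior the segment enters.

Obstacle 1 [(13,10) (17,0) (24,4)]:
  edge (13,10)–(17,0): clear
  edge (17,0)–(24,4): clear
  edge (24,4)–(13,10): clear
  midpoint (9,25/2) outside
  → clear
Obstacle 2 [(2,0) (10,0) (2,11)]:
  edge (2,0)–(10,0): clear
  edge (10,0)–(2,11): clear
  edge (2,11)–(2,0): clear
  midpoint (9,25/2) outside
  → clear
Obstacle 3 [(14,13) (21,13) (23,22) (14,17)]:
  edge (14,13)–(21,13): clear
  edge (21,13)–(23,22): clear
  edge (23,22)–(14,17): clear
  edge (14,17)–(14,13): clear
  midpoint (9,25/2) outside
  → clear
Obstacle 4 [(2,24) (4,14) (11,14) (10,20)]:
  edge (2,24)–(4,14): clear
  edge (4,14)–(11,14): crosses AB
  edge (11,14)–(10,20): clear
  edge (10,20)–(2,24): crosses AB
  → BLOCKED

BLOCKED by obstacle 4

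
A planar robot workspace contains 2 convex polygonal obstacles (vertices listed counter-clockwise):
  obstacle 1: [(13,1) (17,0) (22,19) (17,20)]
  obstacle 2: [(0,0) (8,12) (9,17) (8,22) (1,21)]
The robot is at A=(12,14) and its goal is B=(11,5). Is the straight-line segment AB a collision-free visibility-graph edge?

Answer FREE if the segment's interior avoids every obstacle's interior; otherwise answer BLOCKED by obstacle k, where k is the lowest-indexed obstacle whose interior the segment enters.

Obstacle 1 [(13,1) (17,0) (22,19) (17,20)]:
  edge (13,1)–(17,0): clear
  edge (17,0)–(22,19): clear
  edge (22,19)–(17,20): clear
  edge (17,20)–(13,1): clear
  midpoint (23/2,19/2) outside
  → clear
Obstacle 2 [(0,0) (8,12) (9,17) (8,22) (1,21)]:
  edge (0,0)–(8,12): clear
  edge (8,12)–(9,17): clear
  edge (9,17)–(8,22): clear
  edge (8,22)–(1,21): clear
  edge (1,21)–(0,0): clear
  midpoint (23/2,19/2) outside
  → clear

FREE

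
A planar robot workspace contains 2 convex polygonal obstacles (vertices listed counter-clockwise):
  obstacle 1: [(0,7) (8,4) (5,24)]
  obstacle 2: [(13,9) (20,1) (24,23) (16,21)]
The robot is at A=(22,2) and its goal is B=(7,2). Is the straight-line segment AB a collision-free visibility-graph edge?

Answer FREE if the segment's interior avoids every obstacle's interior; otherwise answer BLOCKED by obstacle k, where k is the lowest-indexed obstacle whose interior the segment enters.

BLOCKED by obstacle 2

Obstacle 1 [(0,7) (8,4) (5,24)]:
  edge (0,7)–(8,4): clear
  edge (8,4)–(5,24): clear
  edge (5,24)–(0,7): clear
  midpoint (29/2,2) outside
  → clear
Obstacle 2 [(13,9) (20,1) (24,23) (16,21)]:
  edge (13,9)–(20,1): crosses AB
  edge (20,1)–(24,23): crosses AB
  edge (24,23)–(16,21): clear
  edge (16,21)–(13,9): clear
  → BLOCKED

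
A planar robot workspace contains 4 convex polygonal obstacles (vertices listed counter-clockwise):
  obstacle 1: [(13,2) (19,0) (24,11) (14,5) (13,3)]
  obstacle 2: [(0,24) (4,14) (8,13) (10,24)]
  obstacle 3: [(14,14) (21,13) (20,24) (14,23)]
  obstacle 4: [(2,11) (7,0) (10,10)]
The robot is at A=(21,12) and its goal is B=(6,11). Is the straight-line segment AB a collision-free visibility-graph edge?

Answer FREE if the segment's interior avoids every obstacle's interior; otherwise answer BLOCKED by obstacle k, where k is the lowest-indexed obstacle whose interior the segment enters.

Obstacle 1 [(13,2) (19,0) (24,11) (14,5) (13,3)]:
  edge (13,2)–(19,0): clear
  edge (19,0)–(24,11): clear
  edge (24,11)–(14,5): clear
  edge (14,5)–(13,3): clear
  edge (13,3)–(13,2): clear
  midpoint (27/2,23/2) outside
  → clear
Obstacle 2 [(0,24) (4,14) (8,13) (10,24)]:
  edge (0,24)–(4,14): clear
  edge (4,14)–(8,13): clear
  edge (8,13)–(10,24): clear
  edge (10,24)–(0,24): clear
  midpoint (27/2,23/2) outside
  → clear
Obstacle 3 [(14,14) (21,13) (20,24) (14,23)]:
  edge (14,14)–(21,13): clear
  edge (21,13)–(20,24): clear
  edge (20,24)–(14,23): clear
  edge (14,23)–(14,14): clear
  midpoint (27/2,23/2) outside
  → clear
Obstacle 4 [(2,11) (7,0) (10,10)]:
  edge (2,11)–(7,0): clear
  edge (7,0)–(10,10): clear
  edge (10,10)–(2,11): clear
  midpoint (27/2,23/2) outside
  → clear

FREE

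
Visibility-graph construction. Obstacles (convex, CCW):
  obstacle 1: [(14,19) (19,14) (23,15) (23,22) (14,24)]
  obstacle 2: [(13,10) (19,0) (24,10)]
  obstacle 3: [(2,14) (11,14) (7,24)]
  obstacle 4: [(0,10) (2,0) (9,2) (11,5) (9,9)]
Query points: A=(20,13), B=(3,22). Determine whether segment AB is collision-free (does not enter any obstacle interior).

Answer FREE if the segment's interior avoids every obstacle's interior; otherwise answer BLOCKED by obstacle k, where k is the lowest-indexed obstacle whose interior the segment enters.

Obstacle 1 [(14,19) (19,14) (23,15) (23,22) (14,24)]:
  edge (14,19)–(19,14): clear
  edge (19,14)–(23,15): clear
  edge (23,15)–(23,22): clear
  edge (23,22)–(14,24): clear
  edge (14,24)–(14,19): clear
  midpoint (23/2,35/2) outside
  → clear
Obstacle 2 [(13,10) (19,0) (24,10)]:
  edge (13,10)–(19,0): clear
  edge (19,0)–(24,10): clear
  edge (24,10)–(13,10): clear
  midpoint (23/2,35/2) outside
  → clear
Obstacle 3 [(2,14) (11,14) (7,24)]:
  edge (2,14)–(11,14): clear
  edge (11,14)–(7,24): crosses AB
  edge (7,24)–(2,14): crosses AB
  → BLOCKED
Obstacle 4 [(0,10) (2,0) (9,2) (11,5) (9,9)]:
  edge (0,10)–(2,0): clear
  edge (2,0)–(9,2): clear
  edge (9,2)–(11,5): clear
  edge (11,5)–(9,9): clear
  edge (9,9)–(0,10): clear
  midpoint (23/2,35/2) outside
  → clear

BLOCKED by obstacle 3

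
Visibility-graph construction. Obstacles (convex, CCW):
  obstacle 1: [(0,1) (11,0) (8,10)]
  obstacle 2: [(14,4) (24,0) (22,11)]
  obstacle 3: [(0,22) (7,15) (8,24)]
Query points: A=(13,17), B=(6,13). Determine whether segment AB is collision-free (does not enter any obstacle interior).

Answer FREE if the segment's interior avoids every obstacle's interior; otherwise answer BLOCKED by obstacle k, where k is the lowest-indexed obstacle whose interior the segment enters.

FREE

Obstacle 1 [(0,1) (11,0) (8,10)]:
  edge (0,1)–(11,0): clear
  edge (11,0)–(8,10): clear
  edge (8,10)–(0,1): clear
  midpoint (19/2,15) outside
  → clear
Obstacle 2 [(14,4) (24,0) (22,11)]:
  edge (14,4)–(24,0): clear
  edge (24,0)–(22,11): clear
  edge (22,11)–(14,4): clear
  midpoint (19/2,15) outside
  → clear
Obstacle 3 [(0,22) (7,15) (8,24)]:
  edge (0,22)–(7,15): clear
  edge (7,15)–(8,24): clear
  edge (8,24)–(0,22): clear
  midpoint (19/2,15) outside
  → clear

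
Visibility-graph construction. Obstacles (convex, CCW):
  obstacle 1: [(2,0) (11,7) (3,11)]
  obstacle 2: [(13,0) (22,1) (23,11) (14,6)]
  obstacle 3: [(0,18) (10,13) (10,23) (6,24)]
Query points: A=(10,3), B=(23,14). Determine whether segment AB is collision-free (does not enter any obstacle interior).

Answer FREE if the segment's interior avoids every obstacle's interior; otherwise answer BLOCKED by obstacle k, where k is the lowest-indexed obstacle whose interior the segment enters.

FREE

Obstacle 1 [(2,0) (11,7) (3,11)]:
  edge (2,0)–(11,7): clear
  edge (11,7)–(3,11): clear
  edge (3,11)–(2,0): clear
  midpoint (33/2,17/2) outside
  → clear
Obstacle 2 [(13,0) (22,1) (23,11) (14,6)]:
  edge (13,0)–(22,1): clear
  edge (22,1)–(23,11): clear
  edge (23,11)–(14,6): clear
  edge (14,6)–(13,0): clear
  midpoint (33/2,17/2) outside
  → clear
Obstacle 3 [(0,18) (10,13) (10,23) (6,24)]:
  edge (0,18)–(10,13): clear
  edge (10,13)–(10,23): clear
  edge (10,23)–(6,24): clear
  edge (6,24)–(0,18): clear
  midpoint (33/2,17/2) outside
  → clear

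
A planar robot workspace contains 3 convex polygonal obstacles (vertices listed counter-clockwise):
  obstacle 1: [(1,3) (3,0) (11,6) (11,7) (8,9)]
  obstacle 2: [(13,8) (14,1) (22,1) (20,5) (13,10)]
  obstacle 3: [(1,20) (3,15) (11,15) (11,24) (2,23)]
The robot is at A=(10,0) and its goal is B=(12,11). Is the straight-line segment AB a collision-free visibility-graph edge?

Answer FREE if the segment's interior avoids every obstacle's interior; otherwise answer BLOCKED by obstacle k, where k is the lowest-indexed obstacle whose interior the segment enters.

FREE

Obstacle 1 [(1,3) (3,0) (11,6) (11,7) (8,9)]:
  edge (1,3)–(3,0): clear
  edge (3,0)–(11,6): clear
  edge (11,6)–(11,7): clear
  edge (11,7)–(8,9): clear
  edge (8,9)–(1,3): clear
  midpoint (11,11/2) outside
  → clear
Obstacle 2 [(13,8) (14,1) (22,1) (20,5) (13,10)]:
  edge (13,8)–(14,1): clear
  edge (14,1)–(22,1): clear
  edge (22,1)–(20,5): clear
  edge (20,5)–(13,10): clear
  edge (13,10)–(13,8): clear
  midpoint (11,11/2) outside
  → clear
Obstacle 3 [(1,20) (3,15) (11,15) (11,24) (2,23)]:
  edge (1,20)–(3,15): clear
  edge (3,15)–(11,15): clear
  edge (11,15)–(11,24): clear
  edge (11,24)–(2,23): clear
  edge (2,23)–(1,20): clear
  midpoint (11,11/2) outside
  → clear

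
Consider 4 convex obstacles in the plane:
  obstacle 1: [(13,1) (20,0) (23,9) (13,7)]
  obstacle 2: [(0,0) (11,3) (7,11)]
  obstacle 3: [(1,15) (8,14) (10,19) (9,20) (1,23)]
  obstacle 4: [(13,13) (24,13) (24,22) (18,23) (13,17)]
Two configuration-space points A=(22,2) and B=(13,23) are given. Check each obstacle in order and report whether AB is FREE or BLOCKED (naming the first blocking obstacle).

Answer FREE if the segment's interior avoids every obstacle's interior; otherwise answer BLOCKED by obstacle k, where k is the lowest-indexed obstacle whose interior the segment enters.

Obstacle 1 [(13,1) (20,0) (23,9) (13,7)]:
  edge (13,1)–(20,0): clear
  edge (20,0)–(23,9): crosses AB
  edge (23,9)–(13,7): crosses AB
  edge (13,7)–(13,1): clear
  → BLOCKED
Obstacle 2 [(0,0) (11,3) (7,11)]:
  edge (0,0)–(11,3): clear
  edge (11,3)–(7,11): clear
  edge (7,11)–(0,0): clear
  midpoint (35/2,25/2) outside
  → clear
Obstacle 3 [(1,15) (8,14) (10,19) (9,20) (1,23)]:
  edge (1,15)–(8,14): clear
  edge (8,14)–(10,19): clear
  edge (10,19)–(9,20): clear
  edge (9,20)–(1,23): clear
  edge (1,23)–(1,15): clear
  midpoint (35/2,25/2) outside
  → clear
Obstacle 4 [(13,13) (24,13) (24,22) (18,23) (13,17)]:
  edge (13,13)–(24,13): crosses AB
  edge (24,13)–(24,22): clear
  edge (24,22)–(18,23): clear
  edge (18,23)–(13,17): crosses AB
  edge (13,17)–(13,13): clear
  → BLOCKED

BLOCKED by obstacle 1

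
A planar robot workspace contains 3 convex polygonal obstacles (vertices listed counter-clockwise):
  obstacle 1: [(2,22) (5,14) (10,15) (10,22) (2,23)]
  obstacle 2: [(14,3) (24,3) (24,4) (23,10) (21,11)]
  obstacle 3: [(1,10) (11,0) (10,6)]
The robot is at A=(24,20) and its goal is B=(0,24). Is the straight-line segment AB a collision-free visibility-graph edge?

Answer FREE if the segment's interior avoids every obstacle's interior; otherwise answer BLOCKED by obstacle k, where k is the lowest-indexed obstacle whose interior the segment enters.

FREE

Obstacle 1 [(2,22) (5,14) (10,15) (10,22) (2,23)]:
  edge (2,22)–(5,14): clear
  edge (5,14)–(10,15): clear
  edge (10,15)–(10,22): clear
  edge (10,22)–(2,23): clear
  edge (2,23)–(2,22): clear
  midpoint (12,22) outside
  → clear
Obstacle 2 [(14,3) (24,3) (24,4) (23,10) (21,11)]:
  edge (14,3)–(24,3): clear
  edge (24,3)–(24,4): clear
  edge (24,4)–(23,10): clear
  edge (23,10)–(21,11): clear
  edge (21,11)–(14,3): clear
  midpoint (12,22) outside
  → clear
Obstacle 3 [(1,10) (11,0) (10,6)]:
  edge (1,10)–(11,0): clear
  edge (11,0)–(10,6): clear
  edge (10,6)–(1,10): clear
  midpoint (12,22) outside
  → clear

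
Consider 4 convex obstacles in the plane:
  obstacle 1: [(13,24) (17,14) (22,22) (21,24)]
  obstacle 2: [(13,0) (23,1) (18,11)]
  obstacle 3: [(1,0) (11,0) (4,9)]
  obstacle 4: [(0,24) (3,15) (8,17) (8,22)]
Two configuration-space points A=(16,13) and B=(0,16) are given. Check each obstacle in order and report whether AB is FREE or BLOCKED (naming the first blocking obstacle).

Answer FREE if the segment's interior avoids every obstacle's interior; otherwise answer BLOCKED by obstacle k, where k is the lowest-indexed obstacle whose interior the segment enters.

BLOCKED by obstacle 4

Obstacle 1 [(13,24) (17,14) (22,22) (21,24)]:
  edge (13,24)–(17,14): clear
  edge (17,14)–(22,22): clear
  edge (22,22)–(21,24): clear
  edge (21,24)–(13,24): clear
  midpoint (8,29/2) outside
  → clear
Obstacle 2 [(13,0) (23,1) (18,11)]:
  edge (13,0)–(23,1): clear
  edge (23,1)–(18,11): clear
  edge (18,11)–(13,0): clear
  midpoint (8,29/2) outside
  → clear
Obstacle 3 [(1,0) (11,0) (4,9)]:
  edge (1,0)–(11,0): clear
  edge (11,0)–(4,9): clear
  edge (4,9)–(1,0): clear
  midpoint (8,29/2) outside
  → clear
Obstacle 4 [(0,24) (3,15) (8,17) (8,22)]:
  edge (0,24)–(3,15): crosses AB
  edge (3,15)–(8,17): crosses AB
  edge (8,17)–(8,22): clear
  edge (8,22)–(0,24): clear
  → BLOCKED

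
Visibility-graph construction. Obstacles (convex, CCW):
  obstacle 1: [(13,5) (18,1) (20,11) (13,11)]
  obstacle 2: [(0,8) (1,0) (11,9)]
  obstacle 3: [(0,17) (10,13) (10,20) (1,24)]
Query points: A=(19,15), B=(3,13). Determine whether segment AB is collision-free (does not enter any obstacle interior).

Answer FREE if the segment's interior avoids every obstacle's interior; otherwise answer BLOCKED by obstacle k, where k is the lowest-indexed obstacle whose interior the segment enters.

BLOCKED by obstacle 3

Obstacle 1 [(13,5) (18,1) (20,11) (13,11)]:
  edge (13,5)–(18,1): clear
  edge (18,1)–(20,11): clear
  edge (20,11)–(13,11): clear
  edge (13,11)–(13,5): clear
  midpoint (11,14) outside
  → clear
Obstacle 2 [(0,8) (1,0) (11,9)]:
  edge (0,8)–(1,0): clear
  edge (1,0)–(11,9): clear
  edge (11,9)–(0,8): clear
  midpoint (11,14) outside
  → clear
Obstacle 3 [(0,17) (10,13) (10,20) (1,24)]:
  edge (0,17)–(10,13): crosses AB
  edge (10,13)–(10,20): crosses AB
  edge (10,20)–(1,24): clear
  edge (1,24)–(0,17): clear
  → BLOCKED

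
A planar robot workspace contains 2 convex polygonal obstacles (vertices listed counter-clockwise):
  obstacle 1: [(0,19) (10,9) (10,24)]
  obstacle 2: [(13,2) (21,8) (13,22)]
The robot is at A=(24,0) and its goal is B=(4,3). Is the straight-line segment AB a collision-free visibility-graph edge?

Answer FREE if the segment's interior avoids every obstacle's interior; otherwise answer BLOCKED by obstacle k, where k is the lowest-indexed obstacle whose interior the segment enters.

FREE

Obstacle 1 [(0,19) (10,9) (10,24)]:
  edge (0,19)–(10,9): clear
  edge (10,9)–(10,24): clear
  edge (10,24)–(0,19): clear
  midpoint (14,3/2) outside
  → clear
Obstacle 2 [(13,2) (21,8) (13,22)]:
  edge (13,2)–(21,8): clear
  edge (21,8)–(13,22): clear
  edge (13,22)–(13,2): clear
  midpoint (14,3/2) outside
  → clear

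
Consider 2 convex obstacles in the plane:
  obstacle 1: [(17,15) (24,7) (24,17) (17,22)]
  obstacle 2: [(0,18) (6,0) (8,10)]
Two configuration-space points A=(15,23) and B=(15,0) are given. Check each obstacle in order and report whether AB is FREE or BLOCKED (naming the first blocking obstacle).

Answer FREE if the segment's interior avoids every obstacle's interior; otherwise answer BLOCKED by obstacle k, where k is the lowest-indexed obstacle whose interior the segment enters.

FREE

Obstacle 1 [(17,15) (24,7) (24,17) (17,22)]:
  edge (17,15)–(24,7): clear
  edge (24,7)–(24,17): clear
  edge (24,17)–(17,22): clear
  edge (17,22)–(17,15): clear
  midpoint (15,23/2) outside
  → clear
Obstacle 2 [(0,18) (6,0) (8,10)]:
  edge (0,18)–(6,0): clear
  edge (6,0)–(8,10): clear
  edge (8,10)–(0,18): clear
  midpoint (15,23/2) outside
  → clear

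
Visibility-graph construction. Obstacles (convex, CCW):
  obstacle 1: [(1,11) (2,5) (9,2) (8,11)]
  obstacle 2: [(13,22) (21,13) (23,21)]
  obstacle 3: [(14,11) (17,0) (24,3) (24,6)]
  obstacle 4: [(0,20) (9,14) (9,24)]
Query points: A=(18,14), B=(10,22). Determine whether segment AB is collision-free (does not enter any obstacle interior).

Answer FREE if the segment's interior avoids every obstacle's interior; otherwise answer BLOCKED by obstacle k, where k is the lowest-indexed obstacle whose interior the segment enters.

Obstacle 1 [(1,11) (2,5) (9,2) (8,11)]:
  edge (1,11)–(2,5): clear
  edge (2,5)–(9,2): clear
  edge (9,2)–(8,11): clear
  edge (8,11)–(1,11): clear
  midpoint (14,18) outside
  → clear
Obstacle 2 [(13,22) (21,13) (23,21)]:
  edge (13,22)–(21,13): clear
  edge (21,13)–(23,21): clear
  edge (23,21)–(13,22): clear
  midpoint (14,18) outside
  → clear
Obstacle 3 [(14,11) (17,0) (24,3) (24,6)]:
  edge (14,11)–(17,0): clear
  edge (17,0)–(24,3): clear
  edge (24,3)–(24,6): clear
  edge (24,6)–(14,11): clear
  midpoint (14,18) outside
  → clear
Obstacle 4 [(0,20) (9,14) (9,24)]:
  edge (0,20)–(9,14): clear
  edge (9,14)–(9,24): clear
  edge (9,24)–(0,20): clear
  midpoint (14,18) outside
  → clear

FREE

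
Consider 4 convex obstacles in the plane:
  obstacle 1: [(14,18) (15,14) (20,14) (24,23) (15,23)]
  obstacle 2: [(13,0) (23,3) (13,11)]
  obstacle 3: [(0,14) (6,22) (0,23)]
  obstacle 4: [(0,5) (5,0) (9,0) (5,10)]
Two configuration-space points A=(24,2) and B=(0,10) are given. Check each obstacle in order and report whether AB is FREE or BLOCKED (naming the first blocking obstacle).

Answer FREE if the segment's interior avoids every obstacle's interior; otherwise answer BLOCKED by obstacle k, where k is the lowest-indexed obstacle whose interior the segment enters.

BLOCKED by obstacle 2

Obstacle 1 [(14,18) (15,14) (20,14) (24,23) (15,23)]:
  edge (14,18)–(15,14): clear
  edge (15,14)–(20,14): clear
  edge (20,14)–(24,23): clear
  edge (24,23)–(15,23): clear
  edge (15,23)–(14,18): clear
  midpoint (12,6) outside
  → clear
Obstacle 2 [(13,0) (23,3) (13,11)]:
  edge (13,0)–(23,3): crosses AB
  edge (23,3)–(13,11): clear
  edge (13,11)–(13,0): crosses AB
  → BLOCKED
Obstacle 3 [(0,14) (6,22) (0,23)]:
  edge (0,14)–(6,22): clear
  edge (6,22)–(0,23): clear
  edge (0,23)–(0,14): clear
  midpoint (12,6) outside
  → clear
Obstacle 4 [(0,5) (5,0) (9,0) (5,10)]:
  edge (0,5)–(5,0): clear
  edge (5,0)–(9,0): clear
  edge (9,0)–(5,10): crosses AB
  edge (5,10)–(0,5): crosses AB
  → BLOCKED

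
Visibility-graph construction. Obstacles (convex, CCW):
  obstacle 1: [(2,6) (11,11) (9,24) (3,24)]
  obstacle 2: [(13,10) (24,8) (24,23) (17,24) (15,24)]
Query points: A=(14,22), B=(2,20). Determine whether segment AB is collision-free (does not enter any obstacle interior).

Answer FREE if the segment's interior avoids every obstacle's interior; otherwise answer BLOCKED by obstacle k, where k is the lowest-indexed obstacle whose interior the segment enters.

BLOCKED by obstacle 1

Obstacle 1 [(2,6) (11,11) (9,24) (3,24)]:
  edge (2,6)–(11,11): clear
  edge (11,11)–(9,24): crosses AB
  edge (9,24)–(3,24): clear
  edge (3,24)–(2,6): crosses AB
  → BLOCKED
Obstacle 2 [(13,10) (24,8) (24,23) (17,24) (15,24)]:
  edge (13,10)–(24,8): clear
  edge (24,8)–(24,23): clear
  edge (24,23)–(17,24): clear
  edge (17,24)–(15,24): clear
  edge (15,24)–(13,10): clear
  midpoint (8,21) outside
  → clear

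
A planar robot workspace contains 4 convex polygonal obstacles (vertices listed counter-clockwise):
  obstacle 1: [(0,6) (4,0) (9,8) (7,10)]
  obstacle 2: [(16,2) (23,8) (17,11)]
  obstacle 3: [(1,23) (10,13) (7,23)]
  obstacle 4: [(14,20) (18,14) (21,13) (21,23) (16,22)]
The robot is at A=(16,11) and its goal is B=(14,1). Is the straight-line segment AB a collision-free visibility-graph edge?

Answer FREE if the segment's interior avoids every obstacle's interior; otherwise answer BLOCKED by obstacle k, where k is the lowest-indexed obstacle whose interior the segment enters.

FREE

Obstacle 1 [(0,6) (4,0) (9,8) (7,10)]:
  edge (0,6)–(4,0): clear
  edge (4,0)–(9,8): clear
  edge (9,8)–(7,10): clear
  edge (7,10)–(0,6): clear
  midpoint (15,6) outside
  → clear
Obstacle 2 [(16,2) (23,8) (17,11)]:
  edge (16,2)–(23,8): clear
  edge (23,8)–(17,11): clear
  edge (17,11)–(16,2): clear
  midpoint (15,6) outside
  → clear
Obstacle 3 [(1,23) (10,13) (7,23)]:
  edge (1,23)–(10,13): clear
  edge (10,13)–(7,23): clear
  edge (7,23)–(1,23): clear
  midpoint (15,6) outside
  → clear
Obstacle 4 [(14,20) (18,14) (21,13) (21,23) (16,22)]:
  edge (14,20)–(18,14): clear
  edge (18,14)–(21,13): clear
  edge (21,13)–(21,23): clear
  edge (21,23)–(16,22): clear
  edge (16,22)–(14,20): clear
  midpoint (15,6) outside
  → clear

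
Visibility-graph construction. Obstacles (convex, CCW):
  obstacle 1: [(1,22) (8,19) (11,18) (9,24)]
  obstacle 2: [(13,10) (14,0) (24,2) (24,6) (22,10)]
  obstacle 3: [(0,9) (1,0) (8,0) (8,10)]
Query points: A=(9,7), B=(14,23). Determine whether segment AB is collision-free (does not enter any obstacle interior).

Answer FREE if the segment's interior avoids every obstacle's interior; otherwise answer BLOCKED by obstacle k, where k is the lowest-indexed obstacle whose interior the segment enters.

FREE

Obstacle 1 [(1,22) (8,19) (11,18) (9,24)]:
  edge (1,22)–(8,19): clear
  edge (8,19)–(11,18): clear
  edge (11,18)–(9,24): clear
  edge (9,24)–(1,22): clear
  midpoint (23/2,15) outside
  → clear
Obstacle 2 [(13,10) (14,0) (24,2) (24,6) (22,10)]:
  edge (13,10)–(14,0): clear
  edge (14,0)–(24,2): clear
  edge (24,2)–(24,6): clear
  edge (24,6)–(22,10): clear
  edge (22,10)–(13,10): clear
  midpoint (23/2,15) outside
  → clear
Obstacle 3 [(0,9) (1,0) (8,0) (8,10)]:
  edge (0,9)–(1,0): clear
  edge (1,0)–(8,0): clear
  edge (8,0)–(8,10): clear
  edge (8,10)–(0,9): clear
  midpoint (23/2,15) outside
  → clear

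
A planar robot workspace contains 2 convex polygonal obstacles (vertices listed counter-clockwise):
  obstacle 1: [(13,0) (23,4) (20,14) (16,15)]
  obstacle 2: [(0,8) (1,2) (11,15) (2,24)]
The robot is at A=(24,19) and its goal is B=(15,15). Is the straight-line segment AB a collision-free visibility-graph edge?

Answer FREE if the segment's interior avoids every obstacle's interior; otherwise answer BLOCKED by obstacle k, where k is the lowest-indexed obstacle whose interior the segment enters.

FREE

Obstacle 1 [(13,0) (23,4) (20,14) (16,15)]:
  edge (13,0)–(23,4): clear
  edge (23,4)–(20,14): clear
  edge (20,14)–(16,15): clear
  edge (16,15)–(13,0): clear
  midpoint (39/2,17) outside
  → clear
Obstacle 2 [(0,8) (1,2) (11,15) (2,24)]:
  edge (0,8)–(1,2): clear
  edge (1,2)–(11,15): clear
  edge (11,15)–(2,24): clear
  edge (2,24)–(0,8): clear
  midpoint (39/2,17) outside
  → clear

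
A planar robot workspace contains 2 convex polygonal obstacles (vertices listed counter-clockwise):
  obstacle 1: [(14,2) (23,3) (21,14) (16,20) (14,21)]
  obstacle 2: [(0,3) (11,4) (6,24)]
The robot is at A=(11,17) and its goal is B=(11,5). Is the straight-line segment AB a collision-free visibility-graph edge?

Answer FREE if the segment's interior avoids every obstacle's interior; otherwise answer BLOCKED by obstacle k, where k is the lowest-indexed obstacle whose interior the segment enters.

FREE

Obstacle 1 [(14,2) (23,3) (21,14) (16,20) (14,21)]:
  edge (14,2)–(23,3): clear
  edge (23,3)–(21,14): clear
  edge (21,14)–(16,20): clear
  edge (16,20)–(14,21): clear
  edge (14,21)–(14,2): clear
  midpoint (11,11) outside
  → clear
Obstacle 2 [(0,3) (11,4) (6,24)]:
  edge (0,3)–(11,4): clear
  edge (11,4)–(6,24): clear
  edge (6,24)–(0,3): clear
  midpoint (11,11) outside
  → clear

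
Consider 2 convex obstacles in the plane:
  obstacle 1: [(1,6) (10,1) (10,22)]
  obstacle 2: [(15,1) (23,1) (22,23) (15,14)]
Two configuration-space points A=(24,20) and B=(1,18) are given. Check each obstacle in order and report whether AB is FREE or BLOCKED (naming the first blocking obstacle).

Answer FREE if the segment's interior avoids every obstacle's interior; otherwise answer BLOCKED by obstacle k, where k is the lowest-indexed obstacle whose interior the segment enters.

Obstacle 1 [(1,6) (10,1) (10,22)]:
  edge (1,6)–(10,1): clear
  edge (10,1)–(10,22): crosses AB
  edge (10,22)–(1,6): crosses AB
  → BLOCKED
Obstacle 2 [(15,1) (23,1) (22,23) (15,14)]:
  edge (15,1)–(23,1): clear
  edge (23,1)–(22,23): crosses AB
  edge (22,23)–(15,14): crosses AB
  edge (15,14)–(15,1): clear
  → BLOCKED

BLOCKED by obstacle 1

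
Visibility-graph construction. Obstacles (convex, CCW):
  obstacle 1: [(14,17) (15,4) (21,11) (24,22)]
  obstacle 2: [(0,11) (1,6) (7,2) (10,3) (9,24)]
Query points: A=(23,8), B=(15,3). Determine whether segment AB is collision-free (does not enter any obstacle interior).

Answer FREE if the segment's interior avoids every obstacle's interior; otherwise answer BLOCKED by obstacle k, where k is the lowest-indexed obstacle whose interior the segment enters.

Obstacle 1 [(14,17) (15,4) (21,11) (24,22)]:
  edge (14,17)–(15,4): clear
  edge (15,4)–(21,11): clear
  edge (21,11)–(24,22): clear
  edge (24,22)–(14,17): clear
  midpoint (19,11/2) outside
  → clear
Obstacle 2 [(0,11) (1,6) (7,2) (10,3) (9,24)]:
  edge (0,11)–(1,6): clear
  edge (1,6)–(7,2): clear
  edge (7,2)–(10,3): clear
  edge (10,3)–(9,24): clear
  edge (9,24)–(0,11): clear
  midpoint (19,11/2) outside
  → clear

FREE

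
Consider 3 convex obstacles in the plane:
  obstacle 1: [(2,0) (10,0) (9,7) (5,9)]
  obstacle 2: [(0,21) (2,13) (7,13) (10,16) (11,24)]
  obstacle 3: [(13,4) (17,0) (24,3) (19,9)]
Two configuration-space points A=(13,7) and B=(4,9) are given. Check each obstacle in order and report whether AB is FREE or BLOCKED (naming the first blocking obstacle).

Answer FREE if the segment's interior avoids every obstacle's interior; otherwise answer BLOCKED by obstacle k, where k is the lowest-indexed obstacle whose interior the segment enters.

Obstacle 1 [(2,0) (10,0) (9,7) (5,9)]:
  edge (2,0)–(10,0): clear
  edge (10,0)–(9,7): clear
  edge (9,7)–(5,9): crosses AB
  edge (5,9)–(2,0): crosses AB
  → BLOCKED
Obstacle 2 [(0,21) (2,13) (7,13) (10,16) (11,24)]:
  edge (0,21)–(2,13): clear
  edge (2,13)–(7,13): clear
  edge (7,13)–(10,16): clear
  edge (10,16)–(11,24): clear
  edge (11,24)–(0,21): clear
  midpoint (17/2,8) outside
  → clear
Obstacle 3 [(13,4) (17,0) (24,3) (19,9)]:
  edge (13,4)–(17,0): clear
  edge (17,0)–(24,3): clear
  edge (24,3)–(19,9): clear
  edge (19,9)–(13,4): clear
  midpoint (17/2,8) outside
  → clear

BLOCKED by obstacle 1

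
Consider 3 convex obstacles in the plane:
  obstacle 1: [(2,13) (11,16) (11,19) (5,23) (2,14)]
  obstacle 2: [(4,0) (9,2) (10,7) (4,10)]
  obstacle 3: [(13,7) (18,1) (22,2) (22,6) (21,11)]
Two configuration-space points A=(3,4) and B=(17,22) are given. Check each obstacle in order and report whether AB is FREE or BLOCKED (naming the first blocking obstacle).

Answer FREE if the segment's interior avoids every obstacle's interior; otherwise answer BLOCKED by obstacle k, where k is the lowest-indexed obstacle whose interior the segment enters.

Obstacle 1 [(2,13) (11,16) (11,19) (5,23) (2,14)]:
  edge (2,13)–(11,16): clear
  edge (11,16)–(11,19): clear
  edge (11,19)–(5,23): clear
  edge (5,23)–(2,14): clear
  edge (2,14)–(2,13): clear
  midpoint (10,13) outside
  → clear
Obstacle 2 [(4,0) (9,2) (10,7) (4,10)]:
  edge (4,0)–(9,2): clear
  edge (9,2)–(10,7): clear
  edge (10,7)–(4,10): crosses AB
  edge (4,10)–(4,0): crosses AB
  → BLOCKED
Obstacle 3 [(13,7) (18,1) (22,2) (22,6) (21,11)]:
  edge (13,7)–(18,1): clear
  edge (18,1)–(22,2): clear
  edge (22,2)–(22,6): clear
  edge (22,6)–(21,11): clear
  edge (21,11)–(13,7): clear
  midpoint (10,13) outside
  → clear

BLOCKED by obstacle 2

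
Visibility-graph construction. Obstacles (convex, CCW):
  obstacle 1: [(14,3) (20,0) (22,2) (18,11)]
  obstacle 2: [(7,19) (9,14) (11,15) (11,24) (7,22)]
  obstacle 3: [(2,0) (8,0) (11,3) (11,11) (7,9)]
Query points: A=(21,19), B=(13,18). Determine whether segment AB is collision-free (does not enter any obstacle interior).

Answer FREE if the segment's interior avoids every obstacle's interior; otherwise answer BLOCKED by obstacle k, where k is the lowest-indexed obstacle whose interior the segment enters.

Obstacle 1 [(14,3) (20,0) (22,2) (18,11)]:
  edge (14,3)–(20,0): clear
  edge (20,0)–(22,2): clear
  edge (22,2)–(18,11): clear
  edge (18,11)–(14,3): clear
  midpoint (17,37/2) outside
  → clear
Obstacle 2 [(7,19) (9,14) (11,15) (11,24) (7,22)]:
  edge (7,19)–(9,14): clear
  edge (9,14)–(11,15): clear
  edge (11,15)–(11,24): clear
  edge (11,24)–(7,22): clear
  edge (7,22)–(7,19): clear
  midpoint (17,37/2) outside
  → clear
Obstacle 3 [(2,0) (8,0) (11,3) (11,11) (7,9)]:
  edge (2,0)–(8,0): clear
  edge (8,0)–(11,3): clear
  edge (11,3)–(11,11): clear
  edge (11,11)–(7,9): clear
  edge (7,9)–(2,0): clear
  midpoint (17,37/2) outside
  → clear

FREE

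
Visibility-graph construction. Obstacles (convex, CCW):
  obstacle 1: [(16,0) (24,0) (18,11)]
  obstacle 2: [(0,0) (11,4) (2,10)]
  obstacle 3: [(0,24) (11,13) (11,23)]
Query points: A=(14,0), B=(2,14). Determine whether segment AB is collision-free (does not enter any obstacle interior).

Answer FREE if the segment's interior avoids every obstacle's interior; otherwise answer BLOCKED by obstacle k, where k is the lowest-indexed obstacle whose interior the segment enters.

BLOCKED by obstacle 2

Obstacle 1 [(16,0) (24,0) (18,11)]:
  edge (16,0)–(24,0): clear
  edge (24,0)–(18,11): clear
  edge (18,11)–(16,0): clear
  midpoint (8,7) outside
  → clear
Obstacle 2 [(0,0) (11,4) (2,10)]:
  edge (0,0)–(11,4): crosses AB
  edge (11,4)–(2,10): crosses AB
  edge (2,10)–(0,0): clear
  → BLOCKED
Obstacle 3 [(0,24) (11,13) (11,23)]:
  edge (0,24)–(11,13): clear
  edge (11,13)–(11,23): clear
  edge (11,23)–(0,24): clear
  midpoint (8,7) outside
  → clear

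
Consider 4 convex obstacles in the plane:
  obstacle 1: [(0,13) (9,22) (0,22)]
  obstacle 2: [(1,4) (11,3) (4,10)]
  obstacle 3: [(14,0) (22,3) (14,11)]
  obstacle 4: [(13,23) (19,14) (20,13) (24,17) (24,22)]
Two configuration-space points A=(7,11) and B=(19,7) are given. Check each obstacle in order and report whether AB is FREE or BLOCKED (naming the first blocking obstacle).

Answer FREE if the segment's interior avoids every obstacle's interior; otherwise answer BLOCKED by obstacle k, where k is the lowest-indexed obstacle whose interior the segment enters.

Obstacle 1 [(0,13) (9,22) (0,22)]:
  edge (0,13)–(9,22): clear
  edge (9,22)–(0,22): clear
  edge (0,22)–(0,13): clear
  midpoint (13,9) outside
  → clear
Obstacle 2 [(1,4) (11,3) (4,10)]:
  edge (1,4)–(11,3): clear
  edge (11,3)–(4,10): clear
  edge (4,10)–(1,4): clear
  midpoint (13,9) outside
  → clear
Obstacle 3 [(14,0) (22,3) (14,11)]:
  edge (14,0)–(22,3): clear
  edge (22,3)–(14,11): crosses AB
  edge (14,11)–(14,0): crosses AB
  → BLOCKED
Obstacle 4 [(13,23) (19,14) (20,13) (24,17) (24,22)]:
  edge (13,23)–(19,14): clear
  edge (19,14)–(20,13): clear
  edge (20,13)–(24,17): clear
  edge (24,17)–(24,22): clear
  edge (24,22)–(13,23): clear
  midpoint (13,9) outside
  → clear

BLOCKED by obstacle 3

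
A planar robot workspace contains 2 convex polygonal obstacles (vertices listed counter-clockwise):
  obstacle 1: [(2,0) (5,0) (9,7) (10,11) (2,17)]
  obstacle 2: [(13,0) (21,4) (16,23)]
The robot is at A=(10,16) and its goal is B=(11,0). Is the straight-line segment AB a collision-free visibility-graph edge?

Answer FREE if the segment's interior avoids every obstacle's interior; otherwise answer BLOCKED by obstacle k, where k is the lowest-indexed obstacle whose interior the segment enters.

FREE

Obstacle 1 [(2,0) (5,0) (9,7) (10,11) (2,17)]:
  edge (2,0)–(5,0): clear
  edge (5,0)–(9,7): clear
  edge (9,7)–(10,11): clear
  edge (10,11)–(2,17): clear
  edge (2,17)–(2,0): clear
  midpoint (21/2,8) outside
  → clear
Obstacle 2 [(13,0) (21,4) (16,23)]:
  edge (13,0)–(21,4): clear
  edge (21,4)–(16,23): clear
  edge (16,23)–(13,0): clear
  midpoint (21/2,8) outside
  → clear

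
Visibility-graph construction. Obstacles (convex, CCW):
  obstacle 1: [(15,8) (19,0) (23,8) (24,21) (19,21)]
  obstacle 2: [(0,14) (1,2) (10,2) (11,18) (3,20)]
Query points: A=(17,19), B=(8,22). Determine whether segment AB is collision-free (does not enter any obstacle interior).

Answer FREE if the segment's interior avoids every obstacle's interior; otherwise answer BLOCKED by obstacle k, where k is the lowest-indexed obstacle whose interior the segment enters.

FREE

Obstacle 1 [(15,8) (19,0) (23,8) (24,21) (19,21)]:
  edge (15,8)–(19,0): clear
  edge (19,0)–(23,8): clear
  edge (23,8)–(24,21): clear
  edge (24,21)–(19,21): clear
  edge (19,21)–(15,8): clear
  midpoint (25/2,41/2) outside
  → clear
Obstacle 2 [(0,14) (1,2) (10,2) (11,18) (3,20)]:
  edge (0,14)–(1,2): clear
  edge (1,2)–(10,2): clear
  edge (10,2)–(11,18): clear
  edge (11,18)–(3,20): clear
  edge (3,20)–(0,14): clear
  midpoint (25/2,41/2) outside
  → clear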